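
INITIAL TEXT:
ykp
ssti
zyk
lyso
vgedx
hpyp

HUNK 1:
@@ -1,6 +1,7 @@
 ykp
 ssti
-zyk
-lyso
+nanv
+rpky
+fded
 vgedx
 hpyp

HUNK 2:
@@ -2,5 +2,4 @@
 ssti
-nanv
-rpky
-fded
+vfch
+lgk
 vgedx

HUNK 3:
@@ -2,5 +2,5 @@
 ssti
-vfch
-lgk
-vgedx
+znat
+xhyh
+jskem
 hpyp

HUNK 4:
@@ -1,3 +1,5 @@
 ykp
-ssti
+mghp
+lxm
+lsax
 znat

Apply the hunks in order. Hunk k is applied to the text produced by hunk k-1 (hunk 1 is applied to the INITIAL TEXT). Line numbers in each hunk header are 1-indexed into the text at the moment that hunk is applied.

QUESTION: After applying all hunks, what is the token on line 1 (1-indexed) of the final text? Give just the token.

Answer: ykp

Derivation:
Hunk 1: at line 1 remove [zyk,lyso] add [nanv,rpky,fded] -> 7 lines: ykp ssti nanv rpky fded vgedx hpyp
Hunk 2: at line 2 remove [nanv,rpky,fded] add [vfch,lgk] -> 6 lines: ykp ssti vfch lgk vgedx hpyp
Hunk 3: at line 2 remove [vfch,lgk,vgedx] add [znat,xhyh,jskem] -> 6 lines: ykp ssti znat xhyh jskem hpyp
Hunk 4: at line 1 remove [ssti] add [mghp,lxm,lsax] -> 8 lines: ykp mghp lxm lsax znat xhyh jskem hpyp
Final line 1: ykp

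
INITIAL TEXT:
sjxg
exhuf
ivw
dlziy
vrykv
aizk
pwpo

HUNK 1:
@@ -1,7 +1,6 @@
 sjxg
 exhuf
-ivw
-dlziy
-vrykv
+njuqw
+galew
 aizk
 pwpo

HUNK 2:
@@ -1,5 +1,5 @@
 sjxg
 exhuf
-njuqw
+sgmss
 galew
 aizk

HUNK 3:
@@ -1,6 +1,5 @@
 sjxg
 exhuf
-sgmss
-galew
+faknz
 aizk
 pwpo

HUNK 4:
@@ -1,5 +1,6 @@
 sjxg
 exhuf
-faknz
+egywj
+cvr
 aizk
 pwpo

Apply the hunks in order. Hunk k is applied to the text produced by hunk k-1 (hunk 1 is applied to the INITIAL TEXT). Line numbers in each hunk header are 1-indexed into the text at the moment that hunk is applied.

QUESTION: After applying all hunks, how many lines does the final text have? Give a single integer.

Hunk 1: at line 1 remove [ivw,dlziy,vrykv] add [njuqw,galew] -> 6 lines: sjxg exhuf njuqw galew aizk pwpo
Hunk 2: at line 1 remove [njuqw] add [sgmss] -> 6 lines: sjxg exhuf sgmss galew aizk pwpo
Hunk 3: at line 1 remove [sgmss,galew] add [faknz] -> 5 lines: sjxg exhuf faknz aizk pwpo
Hunk 4: at line 1 remove [faknz] add [egywj,cvr] -> 6 lines: sjxg exhuf egywj cvr aizk pwpo
Final line count: 6

Answer: 6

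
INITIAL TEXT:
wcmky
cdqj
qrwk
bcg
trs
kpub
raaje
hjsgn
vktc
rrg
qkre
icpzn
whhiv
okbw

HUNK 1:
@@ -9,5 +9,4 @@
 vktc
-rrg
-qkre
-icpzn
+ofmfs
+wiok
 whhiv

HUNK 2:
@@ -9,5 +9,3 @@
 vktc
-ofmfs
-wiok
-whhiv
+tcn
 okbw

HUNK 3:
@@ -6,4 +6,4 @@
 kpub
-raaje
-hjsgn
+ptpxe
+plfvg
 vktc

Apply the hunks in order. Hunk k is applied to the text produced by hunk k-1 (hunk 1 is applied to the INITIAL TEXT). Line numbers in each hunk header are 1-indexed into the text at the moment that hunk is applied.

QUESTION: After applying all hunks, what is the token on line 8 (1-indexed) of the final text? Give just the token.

Answer: plfvg

Derivation:
Hunk 1: at line 9 remove [rrg,qkre,icpzn] add [ofmfs,wiok] -> 13 lines: wcmky cdqj qrwk bcg trs kpub raaje hjsgn vktc ofmfs wiok whhiv okbw
Hunk 2: at line 9 remove [ofmfs,wiok,whhiv] add [tcn] -> 11 lines: wcmky cdqj qrwk bcg trs kpub raaje hjsgn vktc tcn okbw
Hunk 3: at line 6 remove [raaje,hjsgn] add [ptpxe,plfvg] -> 11 lines: wcmky cdqj qrwk bcg trs kpub ptpxe plfvg vktc tcn okbw
Final line 8: plfvg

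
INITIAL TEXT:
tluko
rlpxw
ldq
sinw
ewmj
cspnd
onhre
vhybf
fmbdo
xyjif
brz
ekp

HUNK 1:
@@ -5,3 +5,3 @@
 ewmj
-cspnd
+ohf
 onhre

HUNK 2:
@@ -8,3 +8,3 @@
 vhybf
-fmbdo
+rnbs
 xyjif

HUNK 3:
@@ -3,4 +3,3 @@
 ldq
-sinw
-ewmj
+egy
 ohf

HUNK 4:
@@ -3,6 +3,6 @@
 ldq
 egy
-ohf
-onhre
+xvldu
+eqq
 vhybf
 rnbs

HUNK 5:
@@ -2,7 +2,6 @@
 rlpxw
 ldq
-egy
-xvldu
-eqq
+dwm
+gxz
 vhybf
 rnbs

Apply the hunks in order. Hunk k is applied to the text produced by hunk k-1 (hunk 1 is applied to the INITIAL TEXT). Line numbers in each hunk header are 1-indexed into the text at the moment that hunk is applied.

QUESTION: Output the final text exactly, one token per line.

Answer: tluko
rlpxw
ldq
dwm
gxz
vhybf
rnbs
xyjif
brz
ekp

Derivation:
Hunk 1: at line 5 remove [cspnd] add [ohf] -> 12 lines: tluko rlpxw ldq sinw ewmj ohf onhre vhybf fmbdo xyjif brz ekp
Hunk 2: at line 8 remove [fmbdo] add [rnbs] -> 12 lines: tluko rlpxw ldq sinw ewmj ohf onhre vhybf rnbs xyjif brz ekp
Hunk 3: at line 3 remove [sinw,ewmj] add [egy] -> 11 lines: tluko rlpxw ldq egy ohf onhre vhybf rnbs xyjif brz ekp
Hunk 4: at line 3 remove [ohf,onhre] add [xvldu,eqq] -> 11 lines: tluko rlpxw ldq egy xvldu eqq vhybf rnbs xyjif brz ekp
Hunk 5: at line 2 remove [egy,xvldu,eqq] add [dwm,gxz] -> 10 lines: tluko rlpxw ldq dwm gxz vhybf rnbs xyjif brz ekp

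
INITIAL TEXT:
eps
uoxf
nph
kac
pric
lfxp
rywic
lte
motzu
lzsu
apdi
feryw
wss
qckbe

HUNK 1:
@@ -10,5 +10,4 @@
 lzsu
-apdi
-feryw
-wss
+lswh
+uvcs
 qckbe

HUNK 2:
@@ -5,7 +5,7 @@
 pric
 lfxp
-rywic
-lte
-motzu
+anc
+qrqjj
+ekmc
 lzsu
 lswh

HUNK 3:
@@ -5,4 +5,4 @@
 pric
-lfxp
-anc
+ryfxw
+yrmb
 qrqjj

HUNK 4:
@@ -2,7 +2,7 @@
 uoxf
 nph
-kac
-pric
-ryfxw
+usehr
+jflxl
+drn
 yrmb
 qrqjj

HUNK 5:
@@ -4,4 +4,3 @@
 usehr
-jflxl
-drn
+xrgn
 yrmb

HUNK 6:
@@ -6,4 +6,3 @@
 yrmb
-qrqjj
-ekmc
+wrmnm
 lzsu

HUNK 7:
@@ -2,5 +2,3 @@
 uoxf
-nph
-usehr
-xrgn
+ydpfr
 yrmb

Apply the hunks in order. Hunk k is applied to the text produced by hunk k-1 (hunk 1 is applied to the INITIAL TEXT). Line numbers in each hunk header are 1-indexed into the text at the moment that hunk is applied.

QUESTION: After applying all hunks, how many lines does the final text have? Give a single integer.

Answer: 9

Derivation:
Hunk 1: at line 10 remove [apdi,feryw,wss] add [lswh,uvcs] -> 13 lines: eps uoxf nph kac pric lfxp rywic lte motzu lzsu lswh uvcs qckbe
Hunk 2: at line 5 remove [rywic,lte,motzu] add [anc,qrqjj,ekmc] -> 13 lines: eps uoxf nph kac pric lfxp anc qrqjj ekmc lzsu lswh uvcs qckbe
Hunk 3: at line 5 remove [lfxp,anc] add [ryfxw,yrmb] -> 13 lines: eps uoxf nph kac pric ryfxw yrmb qrqjj ekmc lzsu lswh uvcs qckbe
Hunk 4: at line 2 remove [kac,pric,ryfxw] add [usehr,jflxl,drn] -> 13 lines: eps uoxf nph usehr jflxl drn yrmb qrqjj ekmc lzsu lswh uvcs qckbe
Hunk 5: at line 4 remove [jflxl,drn] add [xrgn] -> 12 lines: eps uoxf nph usehr xrgn yrmb qrqjj ekmc lzsu lswh uvcs qckbe
Hunk 6: at line 6 remove [qrqjj,ekmc] add [wrmnm] -> 11 lines: eps uoxf nph usehr xrgn yrmb wrmnm lzsu lswh uvcs qckbe
Hunk 7: at line 2 remove [nph,usehr,xrgn] add [ydpfr] -> 9 lines: eps uoxf ydpfr yrmb wrmnm lzsu lswh uvcs qckbe
Final line count: 9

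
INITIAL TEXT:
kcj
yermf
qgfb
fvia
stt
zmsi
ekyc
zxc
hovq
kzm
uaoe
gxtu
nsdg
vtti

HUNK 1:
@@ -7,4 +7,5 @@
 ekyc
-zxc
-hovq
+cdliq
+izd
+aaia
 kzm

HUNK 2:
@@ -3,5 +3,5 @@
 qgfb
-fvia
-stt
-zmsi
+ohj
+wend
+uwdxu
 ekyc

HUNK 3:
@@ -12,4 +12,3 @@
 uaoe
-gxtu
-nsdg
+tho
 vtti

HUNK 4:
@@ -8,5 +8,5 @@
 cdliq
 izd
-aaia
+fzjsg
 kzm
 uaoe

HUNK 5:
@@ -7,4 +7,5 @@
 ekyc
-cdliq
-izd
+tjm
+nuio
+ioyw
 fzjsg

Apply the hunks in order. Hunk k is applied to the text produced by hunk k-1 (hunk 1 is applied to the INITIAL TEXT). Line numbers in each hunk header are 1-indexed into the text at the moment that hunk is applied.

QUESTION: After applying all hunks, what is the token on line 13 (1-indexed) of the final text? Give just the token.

Hunk 1: at line 7 remove [zxc,hovq] add [cdliq,izd,aaia] -> 15 lines: kcj yermf qgfb fvia stt zmsi ekyc cdliq izd aaia kzm uaoe gxtu nsdg vtti
Hunk 2: at line 3 remove [fvia,stt,zmsi] add [ohj,wend,uwdxu] -> 15 lines: kcj yermf qgfb ohj wend uwdxu ekyc cdliq izd aaia kzm uaoe gxtu nsdg vtti
Hunk 3: at line 12 remove [gxtu,nsdg] add [tho] -> 14 lines: kcj yermf qgfb ohj wend uwdxu ekyc cdliq izd aaia kzm uaoe tho vtti
Hunk 4: at line 8 remove [aaia] add [fzjsg] -> 14 lines: kcj yermf qgfb ohj wend uwdxu ekyc cdliq izd fzjsg kzm uaoe tho vtti
Hunk 5: at line 7 remove [cdliq,izd] add [tjm,nuio,ioyw] -> 15 lines: kcj yermf qgfb ohj wend uwdxu ekyc tjm nuio ioyw fzjsg kzm uaoe tho vtti
Final line 13: uaoe

Answer: uaoe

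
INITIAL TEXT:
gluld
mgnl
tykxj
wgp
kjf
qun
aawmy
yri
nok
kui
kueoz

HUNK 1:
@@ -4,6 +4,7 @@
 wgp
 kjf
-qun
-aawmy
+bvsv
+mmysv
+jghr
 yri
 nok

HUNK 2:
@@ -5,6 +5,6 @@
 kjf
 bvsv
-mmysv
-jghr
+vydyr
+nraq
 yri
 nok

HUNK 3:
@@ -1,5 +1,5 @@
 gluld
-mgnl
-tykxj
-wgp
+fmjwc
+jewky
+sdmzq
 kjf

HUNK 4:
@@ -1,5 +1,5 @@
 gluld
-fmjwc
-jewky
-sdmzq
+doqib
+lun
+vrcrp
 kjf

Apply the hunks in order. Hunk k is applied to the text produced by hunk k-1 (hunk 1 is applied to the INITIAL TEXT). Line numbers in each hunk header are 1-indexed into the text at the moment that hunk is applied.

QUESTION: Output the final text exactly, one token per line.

Hunk 1: at line 4 remove [qun,aawmy] add [bvsv,mmysv,jghr] -> 12 lines: gluld mgnl tykxj wgp kjf bvsv mmysv jghr yri nok kui kueoz
Hunk 2: at line 5 remove [mmysv,jghr] add [vydyr,nraq] -> 12 lines: gluld mgnl tykxj wgp kjf bvsv vydyr nraq yri nok kui kueoz
Hunk 3: at line 1 remove [mgnl,tykxj,wgp] add [fmjwc,jewky,sdmzq] -> 12 lines: gluld fmjwc jewky sdmzq kjf bvsv vydyr nraq yri nok kui kueoz
Hunk 4: at line 1 remove [fmjwc,jewky,sdmzq] add [doqib,lun,vrcrp] -> 12 lines: gluld doqib lun vrcrp kjf bvsv vydyr nraq yri nok kui kueoz

Answer: gluld
doqib
lun
vrcrp
kjf
bvsv
vydyr
nraq
yri
nok
kui
kueoz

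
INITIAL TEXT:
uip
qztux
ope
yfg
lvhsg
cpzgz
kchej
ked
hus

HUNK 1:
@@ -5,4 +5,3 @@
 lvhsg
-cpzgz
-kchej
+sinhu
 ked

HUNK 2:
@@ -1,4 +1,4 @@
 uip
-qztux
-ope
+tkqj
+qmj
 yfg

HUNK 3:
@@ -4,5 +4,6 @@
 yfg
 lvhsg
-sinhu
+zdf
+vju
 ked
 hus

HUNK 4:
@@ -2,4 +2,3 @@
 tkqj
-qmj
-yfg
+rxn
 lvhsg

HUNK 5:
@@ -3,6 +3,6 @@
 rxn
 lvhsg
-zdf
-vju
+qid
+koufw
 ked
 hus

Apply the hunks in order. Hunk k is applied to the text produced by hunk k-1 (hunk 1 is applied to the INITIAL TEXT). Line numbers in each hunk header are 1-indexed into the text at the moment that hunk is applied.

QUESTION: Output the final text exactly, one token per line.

Hunk 1: at line 5 remove [cpzgz,kchej] add [sinhu] -> 8 lines: uip qztux ope yfg lvhsg sinhu ked hus
Hunk 2: at line 1 remove [qztux,ope] add [tkqj,qmj] -> 8 lines: uip tkqj qmj yfg lvhsg sinhu ked hus
Hunk 3: at line 4 remove [sinhu] add [zdf,vju] -> 9 lines: uip tkqj qmj yfg lvhsg zdf vju ked hus
Hunk 4: at line 2 remove [qmj,yfg] add [rxn] -> 8 lines: uip tkqj rxn lvhsg zdf vju ked hus
Hunk 5: at line 3 remove [zdf,vju] add [qid,koufw] -> 8 lines: uip tkqj rxn lvhsg qid koufw ked hus

Answer: uip
tkqj
rxn
lvhsg
qid
koufw
ked
hus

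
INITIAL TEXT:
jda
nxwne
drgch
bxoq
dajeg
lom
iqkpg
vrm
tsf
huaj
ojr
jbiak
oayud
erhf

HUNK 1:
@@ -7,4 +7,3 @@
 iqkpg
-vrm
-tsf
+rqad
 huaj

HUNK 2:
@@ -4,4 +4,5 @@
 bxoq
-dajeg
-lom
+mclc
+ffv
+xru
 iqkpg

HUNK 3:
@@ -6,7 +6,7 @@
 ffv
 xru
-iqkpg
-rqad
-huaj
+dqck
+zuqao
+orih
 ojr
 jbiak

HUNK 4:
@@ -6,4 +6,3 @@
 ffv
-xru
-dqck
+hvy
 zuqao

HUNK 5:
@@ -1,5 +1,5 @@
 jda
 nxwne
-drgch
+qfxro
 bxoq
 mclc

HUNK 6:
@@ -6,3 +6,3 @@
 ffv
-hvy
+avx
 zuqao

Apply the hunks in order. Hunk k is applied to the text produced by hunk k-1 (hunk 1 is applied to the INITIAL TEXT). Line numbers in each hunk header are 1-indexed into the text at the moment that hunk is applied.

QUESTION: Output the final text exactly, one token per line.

Answer: jda
nxwne
qfxro
bxoq
mclc
ffv
avx
zuqao
orih
ojr
jbiak
oayud
erhf

Derivation:
Hunk 1: at line 7 remove [vrm,tsf] add [rqad] -> 13 lines: jda nxwne drgch bxoq dajeg lom iqkpg rqad huaj ojr jbiak oayud erhf
Hunk 2: at line 4 remove [dajeg,lom] add [mclc,ffv,xru] -> 14 lines: jda nxwne drgch bxoq mclc ffv xru iqkpg rqad huaj ojr jbiak oayud erhf
Hunk 3: at line 6 remove [iqkpg,rqad,huaj] add [dqck,zuqao,orih] -> 14 lines: jda nxwne drgch bxoq mclc ffv xru dqck zuqao orih ojr jbiak oayud erhf
Hunk 4: at line 6 remove [xru,dqck] add [hvy] -> 13 lines: jda nxwne drgch bxoq mclc ffv hvy zuqao orih ojr jbiak oayud erhf
Hunk 5: at line 1 remove [drgch] add [qfxro] -> 13 lines: jda nxwne qfxro bxoq mclc ffv hvy zuqao orih ojr jbiak oayud erhf
Hunk 6: at line 6 remove [hvy] add [avx] -> 13 lines: jda nxwne qfxro bxoq mclc ffv avx zuqao orih ojr jbiak oayud erhf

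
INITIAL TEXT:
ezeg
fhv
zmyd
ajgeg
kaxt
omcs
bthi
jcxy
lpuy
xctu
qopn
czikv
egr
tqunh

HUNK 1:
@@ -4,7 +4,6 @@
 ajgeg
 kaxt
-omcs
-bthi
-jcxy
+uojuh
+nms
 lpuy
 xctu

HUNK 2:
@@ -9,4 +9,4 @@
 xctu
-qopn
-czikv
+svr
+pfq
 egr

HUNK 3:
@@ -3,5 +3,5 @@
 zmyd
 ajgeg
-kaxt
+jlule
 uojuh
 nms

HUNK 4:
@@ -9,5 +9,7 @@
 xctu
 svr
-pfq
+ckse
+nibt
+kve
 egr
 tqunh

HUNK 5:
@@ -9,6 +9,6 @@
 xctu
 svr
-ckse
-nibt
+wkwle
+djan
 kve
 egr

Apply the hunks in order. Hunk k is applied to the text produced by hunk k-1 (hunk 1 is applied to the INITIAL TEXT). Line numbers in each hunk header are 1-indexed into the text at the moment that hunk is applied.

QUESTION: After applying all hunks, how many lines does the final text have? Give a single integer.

Answer: 15

Derivation:
Hunk 1: at line 4 remove [omcs,bthi,jcxy] add [uojuh,nms] -> 13 lines: ezeg fhv zmyd ajgeg kaxt uojuh nms lpuy xctu qopn czikv egr tqunh
Hunk 2: at line 9 remove [qopn,czikv] add [svr,pfq] -> 13 lines: ezeg fhv zmyd ajgeg kaxt uojuh nms lpuy xctu svr pfq egr tqunh
Hunk 3: at line 3 remove [kaxt] add [jlule] -> 13 lines: ezeg fhv zmyd ajgeg jlule uojuh nms lpuy xctu svr pfq egr tqunh
Hunk 4: at line 9 remove [pfq] add [ckse,nibt,kve] -> 15 lines: ezeg fhv zmyd ajgeg jlule uojuh nms lpuy xctu svr ckse nibt kve egr tqunh
Hunk 5: at line 9 remove [ckse,nibt] add [wkwle,djan] -> 15 lines: ezeg fhv zmyd ajgeg jlule uojuh nms lpuy xctu svr wkwle djan kve egr tqunh
Final line count: 15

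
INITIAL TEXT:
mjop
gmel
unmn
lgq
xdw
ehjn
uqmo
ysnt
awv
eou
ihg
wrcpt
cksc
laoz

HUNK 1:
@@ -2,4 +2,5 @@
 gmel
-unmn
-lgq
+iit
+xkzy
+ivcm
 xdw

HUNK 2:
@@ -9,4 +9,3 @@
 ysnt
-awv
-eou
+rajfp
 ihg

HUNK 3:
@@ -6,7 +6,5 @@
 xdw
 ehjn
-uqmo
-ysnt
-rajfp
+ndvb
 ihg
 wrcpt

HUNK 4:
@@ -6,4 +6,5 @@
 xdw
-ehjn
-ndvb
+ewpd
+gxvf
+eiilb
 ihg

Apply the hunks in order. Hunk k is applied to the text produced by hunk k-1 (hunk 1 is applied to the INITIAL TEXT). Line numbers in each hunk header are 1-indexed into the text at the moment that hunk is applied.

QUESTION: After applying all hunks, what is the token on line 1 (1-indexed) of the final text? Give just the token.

Answer: mjop

Derivation:
Hunk 1: at line 2 remove [unmn,lgq] add [iit,xkzy,ivcm] -> 15 lines: mjop gmel iit xkzy ivcm xdw ehjn uqmo ysnt awv eou ihg wrcpt cksc laoz
Hunk 2: at line 9 remove [awv,eou] add [rajfp] -> 14 lines: mjop gmel iit xkzy ivcm xdw ehjn uqmo ysnt rajfp ihg wrcpt cksc laoz
Hunk 3: at line 6 remove [uqmo,ysnt,rajfp] add [ndvb] -> 12 lines: mjop gmel iit xkzy ivcm xdw ehjn ndvb ihg wrcpt cksc laoz
Hunk 4: at line 6 remove [ehjn,ndvb] add [ewpd,gxvf,eiilb] -> 13 lines: mjop gmel iit xkzy ivcm xdw ewpd gxvf eiilb ihg wrcpt cksc laoz
Final line 1: mjop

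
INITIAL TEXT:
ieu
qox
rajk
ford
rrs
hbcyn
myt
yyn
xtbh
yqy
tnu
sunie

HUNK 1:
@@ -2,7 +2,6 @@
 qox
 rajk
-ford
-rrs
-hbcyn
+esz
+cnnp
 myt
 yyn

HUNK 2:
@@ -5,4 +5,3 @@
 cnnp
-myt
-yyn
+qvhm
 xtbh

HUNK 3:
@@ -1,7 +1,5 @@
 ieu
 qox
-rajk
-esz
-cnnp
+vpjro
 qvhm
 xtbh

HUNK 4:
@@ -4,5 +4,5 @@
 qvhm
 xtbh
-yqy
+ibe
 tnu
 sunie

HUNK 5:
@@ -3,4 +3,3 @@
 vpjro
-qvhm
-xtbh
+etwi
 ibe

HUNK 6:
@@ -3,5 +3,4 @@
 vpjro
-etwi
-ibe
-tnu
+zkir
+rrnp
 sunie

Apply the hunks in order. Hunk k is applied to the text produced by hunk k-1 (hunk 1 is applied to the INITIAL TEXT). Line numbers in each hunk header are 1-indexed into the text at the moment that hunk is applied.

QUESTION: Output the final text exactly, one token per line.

Answer: ieu
qox
vpjro
zkir
rrnp
sunie

Derivation:
Hunk 1: at line 2 remove [ford,rrs,hbcyn] add [esz,cnnp] -> 11 lines: ieu qox rajk esz cnnp myt yyn xtbh yqy tnu sunie
Hunk 2: at line 5 remove [myt,yyn] add [qvhm] -> 10 lines: ieu qox rajk esz cnnp qvhm xtbh yqy tnu sunie
Hunk 3: at line 1 remove [rajk,esz,cnnp] add [vpjro] -> 8 lines: ieu qox vpjro qvhm xtbh yqy tnu sunie
Hunk 4: at line 4 remove [yqy] add [ibe] -> 8 lines: ieu qox vpjro qvhm xtbh ibe tnu sunie
Hunk 5: at line 3 remove [qvhm,xtbh] add [etwi] -> 7 lines: ieu qox vpjro etwi ibe tnu sunie
Hunk 6: at line 3 remove [etwi,ibe,tnu] add [zkir,rrnp] -> 6 lines: ieu qox vpjro zkir rrnp sunie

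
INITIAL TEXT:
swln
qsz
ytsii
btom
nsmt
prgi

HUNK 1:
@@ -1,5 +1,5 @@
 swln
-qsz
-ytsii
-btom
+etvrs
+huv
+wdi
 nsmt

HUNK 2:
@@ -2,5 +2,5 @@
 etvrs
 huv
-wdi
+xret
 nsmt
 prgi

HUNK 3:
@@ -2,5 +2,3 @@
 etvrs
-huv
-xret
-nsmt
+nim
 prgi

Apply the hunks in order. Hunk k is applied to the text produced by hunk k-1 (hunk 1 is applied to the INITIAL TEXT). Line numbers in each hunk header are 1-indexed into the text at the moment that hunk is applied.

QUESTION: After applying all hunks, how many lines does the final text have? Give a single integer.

Answer: 4

Derivation:
Hunk 1: at line 1 remove [qsz,ytsii,btom] add [etvrs,huv,wdi] -> 6 lines: swln etvrs huv wdi nsmt prgi
Hunk 2: at line 2 remove [wdi] add [xret] -> 6 lines: swln etvrs huv xret nsmt prgi
Hunk 3: at line 2 remove [huv,xret,nsmt] add [nim] -> 4 lines: swln etvrs nim prgi
Final line count: 4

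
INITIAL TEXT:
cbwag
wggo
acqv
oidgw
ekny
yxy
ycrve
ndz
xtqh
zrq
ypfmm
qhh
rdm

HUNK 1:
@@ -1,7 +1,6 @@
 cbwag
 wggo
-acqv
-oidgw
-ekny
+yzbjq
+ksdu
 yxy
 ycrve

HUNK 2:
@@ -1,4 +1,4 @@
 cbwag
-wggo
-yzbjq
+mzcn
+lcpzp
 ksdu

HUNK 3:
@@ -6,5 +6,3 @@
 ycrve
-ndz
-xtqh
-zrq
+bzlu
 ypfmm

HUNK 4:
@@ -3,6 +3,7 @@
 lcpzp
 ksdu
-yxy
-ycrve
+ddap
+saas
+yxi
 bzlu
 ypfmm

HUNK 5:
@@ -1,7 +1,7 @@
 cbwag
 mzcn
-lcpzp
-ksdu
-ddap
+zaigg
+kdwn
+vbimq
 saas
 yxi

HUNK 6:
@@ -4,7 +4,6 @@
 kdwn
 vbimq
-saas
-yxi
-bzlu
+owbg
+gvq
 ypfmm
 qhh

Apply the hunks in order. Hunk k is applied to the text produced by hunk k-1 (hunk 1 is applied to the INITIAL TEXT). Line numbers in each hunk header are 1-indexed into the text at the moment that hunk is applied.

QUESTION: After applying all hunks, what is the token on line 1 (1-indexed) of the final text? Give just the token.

Hunk 1: at line 1 remove [acqv,oidgw,ekny] add [yzbjq,ksdu] -> 12 lines: cbwag wggo yzbjq ksdu yxy ycrve ndz xtqh zrq ypfmm qhh rdm
Hunk 2: at line 1 remove [wggo,yzbjq] add [mzcn,lcpzp] -> 12 lines: cbwag mzcn lcpzp ksdu yxy ycrve ndz xtqh zrq ypfmm qhh rdm
Hunk 3: at line 6 remove [ndz,xtqh,zrq] add [bzlu] -> 10 lines: cbwag mzcn lcpzp ksdu yxy ycrve bzlu ypfmm qhh rdm
Hunk 4: at line 3 remove [yxy,ycrve] add [ddap,saas,yxi] -> 11 lines: cbwag mzcn lcpzp ksdu ddap saas yxi bzlu ypfmm qhh rdm
Hunk 5: at line 1 remove [lcpzp,ksdu,ddap] add [zaigg,kdwn,vbimq] -> 11 lines: cbwag mzcn zaigg kdwn vbimq saas yxi bzlu ypfmm qhh rdm
Hunk 6: at line 4 remove [saas,yxi,bzlu] add [owbg,gvq] -> 10 lines: cbwag mzcn zaigg kdwn vbimq owbg gvq ypfmm qhh rdm
Final line 1: cbwag

Answer: cbwag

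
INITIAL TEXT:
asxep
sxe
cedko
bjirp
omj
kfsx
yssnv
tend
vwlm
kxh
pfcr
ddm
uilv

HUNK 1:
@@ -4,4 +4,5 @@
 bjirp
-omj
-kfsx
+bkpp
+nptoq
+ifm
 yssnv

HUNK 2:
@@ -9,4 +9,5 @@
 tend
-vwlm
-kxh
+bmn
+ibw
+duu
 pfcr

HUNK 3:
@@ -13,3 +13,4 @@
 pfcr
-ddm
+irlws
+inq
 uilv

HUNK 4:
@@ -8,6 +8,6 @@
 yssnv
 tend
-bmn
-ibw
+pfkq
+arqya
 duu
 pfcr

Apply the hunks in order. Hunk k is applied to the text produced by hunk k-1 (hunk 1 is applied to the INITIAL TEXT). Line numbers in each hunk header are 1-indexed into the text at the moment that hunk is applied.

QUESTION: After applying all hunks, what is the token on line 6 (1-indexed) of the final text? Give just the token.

Hunk 1: at line 4 remove [omj,kfsx] add [bkpp,nptoq,ifm] -> 14 lines: asxep sxe cedko bjirp bkpp nptoq ifm yssnv tend vwlm kxh pfcr ddm uilv
Hunk 2: at line 9 remove [vwlm,kxh] add [bmn,ibw,duu] -> 15 lines: asxep sxe cedko bjirp bkpp nptoq ifm yssnv tend bmn ibw duu pfcr ddm uilv
Hunk 3: at line 13 remove [ddm] add [irlws,inq] -> 16 lines: asxep sxe cedko bjirp bkpp nptoq ifm yssnv tend bmn ibw duu pfcr irlws inq uilv
Hunk 4: at line 8 remove [bmn,ibw] add [pfkq,arqya] -> 16 lines: asxep sxe cedko bjirp bkpp nptoq ifm yssnv tend pfkq arqya duu pfcr irlws inq uilv
Final line 6: nptoq

Answer: nptoq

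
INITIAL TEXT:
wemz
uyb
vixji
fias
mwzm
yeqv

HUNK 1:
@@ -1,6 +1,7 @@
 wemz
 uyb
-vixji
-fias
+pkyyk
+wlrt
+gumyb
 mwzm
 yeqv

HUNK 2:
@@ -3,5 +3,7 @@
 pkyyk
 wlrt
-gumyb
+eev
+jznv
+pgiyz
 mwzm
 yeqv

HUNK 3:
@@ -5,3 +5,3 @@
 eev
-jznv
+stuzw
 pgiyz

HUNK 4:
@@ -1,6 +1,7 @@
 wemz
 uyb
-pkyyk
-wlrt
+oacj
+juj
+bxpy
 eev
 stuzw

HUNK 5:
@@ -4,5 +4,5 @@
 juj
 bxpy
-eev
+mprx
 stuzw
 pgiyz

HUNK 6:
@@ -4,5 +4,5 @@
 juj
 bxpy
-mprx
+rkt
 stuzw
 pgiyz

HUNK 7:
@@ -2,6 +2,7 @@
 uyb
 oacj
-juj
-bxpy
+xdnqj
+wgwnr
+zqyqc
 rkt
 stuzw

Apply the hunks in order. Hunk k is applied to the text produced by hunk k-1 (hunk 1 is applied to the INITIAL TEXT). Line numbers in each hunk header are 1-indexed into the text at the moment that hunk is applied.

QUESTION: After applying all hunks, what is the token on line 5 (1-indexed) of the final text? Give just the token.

Answer: wgwnr

Derivation:
Hunk 1: at line 1 remove [vixji,fias] add [pkyyk,wlrt,gumyb] -> 7 lines: wemz uyb pkyyk wlrt gumyb mwzm yeqv
Hunk 2: at line 3 remove [gumyb] add [eev,jznv,pgiyz] -> 9 lines: wemz uyb pkyyk wlrt eev jznv pgiyz mwzm yeqv
Hunk 3: at line 5 remove [jznv] add [stuzw] -> 9 lines: wemz uyb pkyyk wlrt eev stuzw pgiyz mwzm yeqv
Hunk 4: at line 1 remove [pkyyk,wlrt] add [oacj,juj,bxpy] -> 10 lines: wemz uyb oacj juj bxpy eev stuzw pgiyz mwzm yeqv
Hunk 5: at line 4 remove [eev] add [mprx] -> 10 lines: wemz uyb oacj juj bxpy mprx stuzw pgiyz mwzm yeqv
Hunk 6: at line 4 remove [mprx] add [rkt] -> 10 lines: wemz uyb oacj juj bxpy rkt stuzw pgiyz mwzm yeqv
Hunk 7: at line 2 remove [juj,bxpy] add [xdnqj,wgwnr,zqyqc] -> 11 lines: wemz uyb oacj xdnqj wgwnr zqyqc rkt stuzw pgiyz mwzm yeqv
Final line 5: wgwnr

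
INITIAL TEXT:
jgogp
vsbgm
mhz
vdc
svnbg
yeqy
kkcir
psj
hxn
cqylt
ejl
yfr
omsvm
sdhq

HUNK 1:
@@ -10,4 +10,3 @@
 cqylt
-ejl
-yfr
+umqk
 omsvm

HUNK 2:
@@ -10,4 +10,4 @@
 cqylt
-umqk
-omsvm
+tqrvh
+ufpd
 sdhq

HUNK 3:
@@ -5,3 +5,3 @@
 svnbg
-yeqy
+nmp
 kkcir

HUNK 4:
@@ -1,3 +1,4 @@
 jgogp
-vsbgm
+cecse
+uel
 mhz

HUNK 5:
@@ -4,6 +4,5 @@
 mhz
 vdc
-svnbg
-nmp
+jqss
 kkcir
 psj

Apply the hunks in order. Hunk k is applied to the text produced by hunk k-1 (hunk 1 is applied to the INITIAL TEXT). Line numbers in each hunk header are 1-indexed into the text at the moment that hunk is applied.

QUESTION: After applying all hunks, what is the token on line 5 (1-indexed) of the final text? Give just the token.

Answer: vdc

Derivation:
Hunk 1: at line 10 remove [ejl,yfr] add [umqk] -> 13 lines: jgogp vsbgm mhz vdc svnbg yeqy kkcir psj hxn cqylt umqk omsvm sdhq
Hunk 2: at line 10 remove [umqk,omsvm] add [tqrvh,ufpd] -> 13 lines: jgogp vsbgm mhz vdc svnbg yeqy kkcir psj hxn cqylt tqrvh ufpd sdhq
Hunk 3: at line 5 remove [yeqy] add [nmp] -> 13 lines: jgogp vsbgm mhz vdc svnbg nmp kkcir psj hxn cqylt tqrvh ufpd sdhq
Hunk 4: at line 1 remove [vsbgm] add [cecse,uel] -> 14 lines: jgogp cecse uel mhz vdc svnbg nmp kkcir psj hxn cqylt tqrvh ufpd sdhq
Hunk 5: at line 4 remove [svnbg,nmp] add [jqss] -> 13 lines: jgogp cecse uel mhz vdc jqss kkcir psj hxn cqylt tqrvh ufpd sdhq
Final line 5: vdc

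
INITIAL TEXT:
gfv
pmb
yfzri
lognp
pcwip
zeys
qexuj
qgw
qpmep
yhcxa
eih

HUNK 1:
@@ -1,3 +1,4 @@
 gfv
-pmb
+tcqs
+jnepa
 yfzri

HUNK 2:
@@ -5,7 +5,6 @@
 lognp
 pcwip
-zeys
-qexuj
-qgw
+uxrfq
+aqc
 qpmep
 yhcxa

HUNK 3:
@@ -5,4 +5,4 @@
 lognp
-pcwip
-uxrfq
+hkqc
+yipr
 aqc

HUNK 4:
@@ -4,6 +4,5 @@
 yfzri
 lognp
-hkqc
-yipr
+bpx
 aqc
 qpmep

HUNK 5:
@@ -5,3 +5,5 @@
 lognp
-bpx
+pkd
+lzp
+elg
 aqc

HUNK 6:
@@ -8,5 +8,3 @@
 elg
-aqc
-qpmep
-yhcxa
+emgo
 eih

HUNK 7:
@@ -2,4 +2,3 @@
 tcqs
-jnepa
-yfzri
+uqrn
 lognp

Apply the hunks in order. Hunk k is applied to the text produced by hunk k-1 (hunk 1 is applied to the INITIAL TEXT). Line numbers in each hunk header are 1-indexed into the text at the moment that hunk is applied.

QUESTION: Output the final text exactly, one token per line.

Hunk 1: at line 1 remove [pmb] add [tcqs,jnepa] -> 12 lines: gfv tcqs jnepa yfzri lognp pcwip zeys qexuj qgw qpmep yhcxa eih
Hunk 2: at line 5 remove [zeys,qexuj,qgw] add [uxrfq,aqc] -> 11 lines: gfv tcqs jnepa yfzri lognp pcwip uxrfq aqc qpmep yhcxa eih
Hunk 3: at line 5 remove [pcwip,uxrfq] add [hkqc,yipr] -> 11 lines: gfv tcqs jnepa yfzri lognp hkqc yipr aqc qpmep yhcxa eih
Hunk 4: at line 4 remove [hkqc,yipr] add [bpx] -> 10 lines: gfv tcqs jnepa yfzri lognp bpx aqc qpmep yhcxa eih
Hunk 5: at line 5 remove [bpx] add [pkd,lzp,elg] -> 12 lines: gfv tcqs jnepa yfzri lognp pkd lzp elg aqc qpmep yhcxa eih
Hunk 6: at line 8 remove [aqc,qpmep,yhcxa] add [emgo] -> 10 lines: gfv tcqs jnepa yfzri lognp pkd lzp elg emgo eih
Hunk 7: at line 2 remove [jnepa,yfzri] add [uqrn] -> 9 lines: gfv tcqs uqrn lognp pkd lzp elg emgo eih

Answer: gfv
tcqs
uqrn
lognp
pkd
lzp
elg
emgo
eih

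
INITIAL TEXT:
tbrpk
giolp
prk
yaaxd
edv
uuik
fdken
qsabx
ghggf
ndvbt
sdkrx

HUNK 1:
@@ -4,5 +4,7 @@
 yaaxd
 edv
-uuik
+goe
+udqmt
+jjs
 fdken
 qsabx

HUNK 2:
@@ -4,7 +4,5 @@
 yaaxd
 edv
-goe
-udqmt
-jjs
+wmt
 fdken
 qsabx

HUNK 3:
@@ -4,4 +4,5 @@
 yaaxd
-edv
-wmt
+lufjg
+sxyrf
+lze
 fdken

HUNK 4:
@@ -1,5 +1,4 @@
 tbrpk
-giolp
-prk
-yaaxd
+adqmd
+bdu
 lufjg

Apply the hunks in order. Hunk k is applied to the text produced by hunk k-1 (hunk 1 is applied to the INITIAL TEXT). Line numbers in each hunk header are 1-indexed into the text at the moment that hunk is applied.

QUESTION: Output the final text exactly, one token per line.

Hunk 1: at line 4 remove [uuik] add [goe,udqmt,jjs] -> 13 lines: tbrpk giolp prk yaaxd edv goe udqmt jjs fdken qsabx ghggf ndvbt sdkrx
Hunk 2: at line 4 remove [goe,udqmt,jjs] add [wmt] -> 11 lines: tbrpk giolp prk yaaxd edv wmt fdken qsabx ghggf ndvbt sdkrx
Hunk 3: at line 4 remove [edv,wmt] add [lufjg,sxyrf,lze] -> 12 lines: tbrpk giolp prk yaaxd lufjg sxyrf lze fdken qsabx ghggf ndvbt sdkrx
Hunk 4: at line 1 remove [giolp,prk,yaaxd] add [adqmd,bdu] -> 11 lines: tbrpk adqmd bdu lufjg sxyrf lze fdken qsabx ghggf ndvbt sdkrx

Answer: tbrpk
adqmd
bdu
lufjg
sxyrf
lze
fdken
qsabx
ghggf
ndvbt
sdkrx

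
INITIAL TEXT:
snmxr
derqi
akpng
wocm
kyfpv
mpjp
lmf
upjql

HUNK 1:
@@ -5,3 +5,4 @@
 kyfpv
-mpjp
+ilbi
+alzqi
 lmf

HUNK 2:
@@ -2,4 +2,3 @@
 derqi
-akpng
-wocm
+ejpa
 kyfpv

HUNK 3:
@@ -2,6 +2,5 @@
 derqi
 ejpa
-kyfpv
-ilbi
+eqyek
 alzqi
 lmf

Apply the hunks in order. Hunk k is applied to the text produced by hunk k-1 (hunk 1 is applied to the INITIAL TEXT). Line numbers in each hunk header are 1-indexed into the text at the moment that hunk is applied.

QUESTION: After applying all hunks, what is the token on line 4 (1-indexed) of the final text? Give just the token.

Answer: eqyek

Derivation:
Hunk 1: at line 5 remove [mpjp] add [ilbi,alzqi] -> 9 lines: snmxr derqi akpng wocm kyfpv ilbi alzqi lmf upjql
Hunk 2: at line 2 remove [akpng,wocm] add [ejpa] -> 8 lines: snmxr derqi ejpa kyfpv ilbi alzqi lmf upjql
Hunk 3: at line 2 remove [kyfpv,ilbi] add [eqyek] -> 7 lines: snmxr derqi ejpa eqyek alzqi lmf upjql
Final line 4: eqyek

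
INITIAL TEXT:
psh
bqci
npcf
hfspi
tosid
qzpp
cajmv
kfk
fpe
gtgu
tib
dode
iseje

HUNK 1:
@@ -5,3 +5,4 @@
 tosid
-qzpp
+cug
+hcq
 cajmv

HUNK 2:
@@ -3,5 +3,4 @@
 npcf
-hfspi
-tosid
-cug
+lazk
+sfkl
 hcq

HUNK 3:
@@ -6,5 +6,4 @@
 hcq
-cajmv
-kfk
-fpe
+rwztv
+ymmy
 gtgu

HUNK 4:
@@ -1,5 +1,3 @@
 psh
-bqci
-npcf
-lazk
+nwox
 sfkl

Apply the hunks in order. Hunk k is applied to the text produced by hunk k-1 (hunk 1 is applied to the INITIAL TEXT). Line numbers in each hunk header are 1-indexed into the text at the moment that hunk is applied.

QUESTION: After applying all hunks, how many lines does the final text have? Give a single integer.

Hunk 1: at line 5 remove [qzpp] add [cug,hcq] -> 14 lines: psh bqci npcf hfspi tosid cug hcq cajmv kfk fpe gtgu tib dode iseje
Hunk 2: at line 3 remove [hfspi,tosid,cug] add [lazk,sfkl] -> 13 lines: psh bqci npcf lazk sfkl hcq cajmv kfk fpe gtgu tib dode iseje
Hunk 3: at line 6 remove [cajmv,kfk,fpe] add [rwztv,ymmy] -> 12 lines: psh bqci npcf lazk sfkl hcq rwztv ymmy gtgu tib dode iseje
Hunk 4: at line 1 remove [bqci,npcf,lazk] add [nwox] -> 10 lines: psh nwox sfkl hcq rwztv ymmy gtgu tib dode iseje
Final line count: 10

Answer: 10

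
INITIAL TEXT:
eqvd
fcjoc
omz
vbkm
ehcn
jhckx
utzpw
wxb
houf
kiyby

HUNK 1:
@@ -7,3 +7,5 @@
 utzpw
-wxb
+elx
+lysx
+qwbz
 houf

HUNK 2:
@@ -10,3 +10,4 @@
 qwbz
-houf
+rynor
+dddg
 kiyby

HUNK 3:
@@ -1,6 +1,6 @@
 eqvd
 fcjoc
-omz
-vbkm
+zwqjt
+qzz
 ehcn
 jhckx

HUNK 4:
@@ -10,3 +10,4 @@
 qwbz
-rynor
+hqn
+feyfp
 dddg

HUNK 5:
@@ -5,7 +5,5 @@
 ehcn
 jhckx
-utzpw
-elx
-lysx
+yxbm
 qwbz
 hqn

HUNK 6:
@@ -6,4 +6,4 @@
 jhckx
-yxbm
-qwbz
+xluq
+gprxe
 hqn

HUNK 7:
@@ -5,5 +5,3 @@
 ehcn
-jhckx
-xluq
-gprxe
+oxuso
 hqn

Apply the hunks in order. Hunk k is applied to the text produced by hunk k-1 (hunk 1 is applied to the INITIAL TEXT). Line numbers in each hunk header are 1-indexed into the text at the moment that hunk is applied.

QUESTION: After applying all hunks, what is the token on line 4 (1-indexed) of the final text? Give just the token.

Answer: qzz

Derivation:
Hunk 1: at line 7 remove [wxb] add [elx,lysx,qwbz] -> 12 lines: eqvd fcjoc omz vbkm ehcn jhckx utzpw elx lysx qwbz houf kiyby
Hunk 2: at line 10 remove [houf] add [rynor,dddg] -> 13 lines: eqvd fcjoc omz vbkm ehcn jhckx utzpw elx lysx qwbz rynor dddg kiyby
Hunk 3: at line 1 remove [omz,vbkm] add [zwqjt,qzz] -> 13 lines: eqvd fcjoc zwqjt qzz ehcn jhckx utzpw elx lysx qwbz rynor dddg kiyby
Hunk 4: at line 10 remove [rynor] add [hqn,feyfp] -> 14 lines: eqvd fcjoc zwqjt qzz ehcn jhckx utzpw elx lysx qwbz hqn feyfp dddg kiyby
Hunk 5: at line 5 remove [utzpw,elx,lysx] add [yxbm] -> 12 lines: eqvd fcjoc zwqjt qzz ehcn jhckx yxbm qwbz hqn feyfp dddg kiyby
Hunk 6: at line 6 remove [yxbm,qwbz] add [xluq,gprxe] -> 12 lines: eqvd fcjoc zwqjt qzz ehcn jhckx xluq gprxe hqn feyfp dddg kiyby
Hunk 7: at line 5 remove [jhckx,xluq,gprxe] add [oxuso] -> 10 lines: eqvd fcjoc zwqjt qzz ehcn oxuso hqn feyfp dddg kiyby
Final line 4: qzz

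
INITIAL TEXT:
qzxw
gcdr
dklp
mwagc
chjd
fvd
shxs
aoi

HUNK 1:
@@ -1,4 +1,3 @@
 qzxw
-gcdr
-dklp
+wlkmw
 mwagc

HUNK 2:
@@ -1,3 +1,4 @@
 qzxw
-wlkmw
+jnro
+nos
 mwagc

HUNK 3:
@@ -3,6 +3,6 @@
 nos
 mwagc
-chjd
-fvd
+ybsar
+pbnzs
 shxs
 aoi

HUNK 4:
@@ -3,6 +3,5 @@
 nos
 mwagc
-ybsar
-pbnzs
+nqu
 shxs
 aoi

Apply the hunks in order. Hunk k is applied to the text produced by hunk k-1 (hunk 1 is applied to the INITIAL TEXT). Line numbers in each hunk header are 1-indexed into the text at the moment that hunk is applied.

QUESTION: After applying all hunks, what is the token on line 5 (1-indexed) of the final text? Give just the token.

Hunk 1: at line 1 remove [gcdr,dklp] add [wlkmw] -> 7 lines: qzxw wlkmw mwagc chjd fvd shxs aoi
Hunk 2: at line 1 remove [wlkmw] add [jnro,nos] -> 8 lines: qzxw jnro nos mwagc chjd fvd shxs aoi
Hunk 3: at line 3 remove [chjd,fvd] add [ybsar,pbnzs] -> 8 lines: qzxw jnro nos mwagc ybsar pbnzs shxs aoi
Hunk 4: at line 3 remove [ybsar,pbnzs] add [nqu] -> 7 lines: qzxw jnro nos mwagc nqu shxs aoi
Final line 5: nqu

Answer: nqu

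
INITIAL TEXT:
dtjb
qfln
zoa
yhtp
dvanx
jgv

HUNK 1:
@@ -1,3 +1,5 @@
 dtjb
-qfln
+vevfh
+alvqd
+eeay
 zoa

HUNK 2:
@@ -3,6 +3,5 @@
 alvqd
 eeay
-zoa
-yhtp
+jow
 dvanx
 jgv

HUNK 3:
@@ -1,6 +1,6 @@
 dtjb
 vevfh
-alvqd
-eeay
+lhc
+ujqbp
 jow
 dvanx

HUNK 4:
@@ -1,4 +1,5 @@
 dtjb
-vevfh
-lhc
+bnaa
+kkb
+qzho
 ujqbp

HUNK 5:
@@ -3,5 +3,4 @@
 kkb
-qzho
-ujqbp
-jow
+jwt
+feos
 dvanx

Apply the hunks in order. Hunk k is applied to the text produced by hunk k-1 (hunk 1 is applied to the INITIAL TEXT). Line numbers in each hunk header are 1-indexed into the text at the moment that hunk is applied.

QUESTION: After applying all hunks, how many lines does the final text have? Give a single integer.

Answer: 7

Derivation:
Hunk 1: at line 1 remove [qfln] add [vevfh,alvqd,eeay] -> 8 lines: dtjb vevfh alvqd eeay zoa yhtp dvanx jgv
Hunk 2: at line 3 remove [zoa,yhtp] add [jow] -> 7 lines: dtjb vevfh alvqd eeay jow dvanx jgv
Hunk 3: at line 1 remove [alvqd,eeay] add [lhc,ujqbp] -> 7 lines: dtjb vevfh lhc ujqbp jow dvanx jgv
Hunk 4: at line 1 remove [vevfh,lhc] add [bnaa,kkb,qzho] -> 8 lines: dtjb bnaa kkb qzho ujqbp jow dvanx jgv
Hunk 5: at line 3 remove [qzho,ujqbp,jow] add [jwt,feos] -> 7 lines: dtjb bnaa kkb jwt feos dvanx jgv
Final line count: 7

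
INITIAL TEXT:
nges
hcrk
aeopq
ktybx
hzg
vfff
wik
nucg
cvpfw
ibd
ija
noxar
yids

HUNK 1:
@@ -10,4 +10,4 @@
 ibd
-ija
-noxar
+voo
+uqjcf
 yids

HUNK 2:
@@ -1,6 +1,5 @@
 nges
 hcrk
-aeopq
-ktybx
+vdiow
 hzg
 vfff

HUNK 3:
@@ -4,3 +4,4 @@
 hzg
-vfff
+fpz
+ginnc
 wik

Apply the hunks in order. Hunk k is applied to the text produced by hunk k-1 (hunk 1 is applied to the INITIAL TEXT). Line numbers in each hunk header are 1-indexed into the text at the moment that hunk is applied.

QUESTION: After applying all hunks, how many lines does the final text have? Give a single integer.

Hunk 1: at line 10 remove [ija,noxar] add [voo,uqjcf] -> 13 lines: nges hcrk aeopq ktybx hzg vfff wik nucg cvpfw ibd voo uqjcf yids
Hunk 2: at line 1 remove [aeopq,ktybx] add [vdiow] -> 12 lines: nges hcrk vdiow hzg vfff wik nucg cvpfw ibd voo uqjcf yids
Hunk 3: at line 4 remove [vfff] add [fpz,ginnc] -> 13 lines: nges hcrk vdiow hzg fpz ginnc wik nucg cvpfw ibd voo uqjcf yids
Final line count: 13

Answer: 13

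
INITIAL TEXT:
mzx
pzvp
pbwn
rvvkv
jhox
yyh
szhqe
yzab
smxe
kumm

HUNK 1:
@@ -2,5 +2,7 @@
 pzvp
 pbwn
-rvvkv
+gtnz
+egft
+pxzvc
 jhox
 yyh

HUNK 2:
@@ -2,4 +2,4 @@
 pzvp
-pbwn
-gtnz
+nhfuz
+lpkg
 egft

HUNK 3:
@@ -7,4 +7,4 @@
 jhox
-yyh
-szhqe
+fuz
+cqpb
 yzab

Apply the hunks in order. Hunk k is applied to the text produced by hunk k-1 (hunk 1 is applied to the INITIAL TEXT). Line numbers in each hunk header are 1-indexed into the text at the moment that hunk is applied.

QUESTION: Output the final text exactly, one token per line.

Hunk 1: at line 2 remove [rvvkv] add [gtnz,egft,pxzvc] -> 12 lines: mzx pzvp pbwn gtnz egft pxzvc jhox yyh szhqe yzab smxe kumm
Hunk 2: at line 2 remove [pbwn,gtnz] add [nhfuz,lpkg] -> 12 lines: mzx pzvp nhfuz lpkg egft pxzvc jhox yyh szhqe yzab smxe kumm
Hunk 3: at line 7 remove [yyh,szhqe] add [fuz,cqpb] -> 12 lines: mzx pzvp nhfuz lpkg egft pxzvc jhox fuz cqpb yzab smxe kumm

Answer: mzx
pzvp
nhfuz
lpkg
egft
pxzvc
jhox
fuz
cqpb
yzab
smxe
kumm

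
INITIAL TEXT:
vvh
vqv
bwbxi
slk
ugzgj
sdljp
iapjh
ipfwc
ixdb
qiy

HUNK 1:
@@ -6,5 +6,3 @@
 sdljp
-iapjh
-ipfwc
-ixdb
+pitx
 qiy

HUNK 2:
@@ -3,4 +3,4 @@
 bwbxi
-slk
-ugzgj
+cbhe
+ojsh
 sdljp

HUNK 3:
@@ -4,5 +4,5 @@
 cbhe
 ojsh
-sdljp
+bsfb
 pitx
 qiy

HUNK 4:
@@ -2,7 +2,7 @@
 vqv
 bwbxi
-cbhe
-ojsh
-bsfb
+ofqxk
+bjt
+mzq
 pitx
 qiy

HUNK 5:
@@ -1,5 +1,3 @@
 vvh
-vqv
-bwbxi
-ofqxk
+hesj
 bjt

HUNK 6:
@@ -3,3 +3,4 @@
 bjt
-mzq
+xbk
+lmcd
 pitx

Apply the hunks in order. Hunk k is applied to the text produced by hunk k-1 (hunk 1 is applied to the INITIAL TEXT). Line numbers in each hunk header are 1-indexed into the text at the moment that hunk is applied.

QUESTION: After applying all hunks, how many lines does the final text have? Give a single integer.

Hunk 1: at line 6 remove [iapjh,ipfwc,ixdb] add [pitx] -> 8 lines: vvh vqv bwbxi slk ugzgj sdljp pitx qiy
Hunk 2: at line 3 remove [slk,ugzgj] add [cbhe,ojsh] -> 8 lines: vvh vqv bwbxi cbhe ojsh sdljp pitx qiy
Hunk 3: at line 4 remove [sdljp] add [bsfb] -> 8 lines: vvh vqv bwbxi cbhe ojsh bsfb pitx qiy
Hunk 4: at line 2 remove [cbhe,ojsh,bsfb] add [ofqxk,bjt,mzq] -> 8 lines: vvh vqv bwbxi ofqxk bjt mzq pitx qiy
Hunk 5: at line 1 remove [vqv,bwbxi,ofqxk] add [hesj] -> 6 lines: vvh hesj bjt mzq pitx qiy
Hunk 6: at line 3 remove [mzq] add [xbk,lmcd] -> 7 lines: vvh hesj bjt xbk lmcd pitx qiy
Final line count: 7

Answer: 7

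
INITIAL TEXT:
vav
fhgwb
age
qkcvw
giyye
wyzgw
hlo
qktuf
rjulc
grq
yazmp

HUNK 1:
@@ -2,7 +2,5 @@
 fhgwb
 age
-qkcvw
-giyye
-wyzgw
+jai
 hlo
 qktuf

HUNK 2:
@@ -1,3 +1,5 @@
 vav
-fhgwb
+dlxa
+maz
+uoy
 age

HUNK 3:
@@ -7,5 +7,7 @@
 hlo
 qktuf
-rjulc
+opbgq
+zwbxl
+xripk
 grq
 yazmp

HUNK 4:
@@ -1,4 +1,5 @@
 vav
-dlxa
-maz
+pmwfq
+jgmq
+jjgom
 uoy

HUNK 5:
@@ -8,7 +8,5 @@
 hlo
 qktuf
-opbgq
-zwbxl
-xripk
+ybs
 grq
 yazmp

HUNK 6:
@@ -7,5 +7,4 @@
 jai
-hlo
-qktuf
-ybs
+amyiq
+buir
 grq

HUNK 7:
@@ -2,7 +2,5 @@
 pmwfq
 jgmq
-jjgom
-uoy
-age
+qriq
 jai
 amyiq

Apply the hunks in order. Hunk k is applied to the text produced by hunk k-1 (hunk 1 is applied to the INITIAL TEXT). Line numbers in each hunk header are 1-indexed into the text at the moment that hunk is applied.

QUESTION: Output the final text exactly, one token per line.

Answer: vav
pmwfq
jgmq
qriq
jai
amyiq
buir
grq
yazmp

Derivation:
Hunk 1: at line 2 remove [qkcvw,giyye,wyzgw] add [jai] -> 9 lines: vav fhgwb age jai hlo qktuf rjulc grq yazmp
Hunk 2: at line 1 remove [fhgwb] add [dlxa,maz,uoy] -> 11 lines: vav dlxa maz uoy age jai hlo qktuf rjulc grq yazmp
Hunk 3: at line 7 remove [rjulc] add [opbgq,zwbxl,xripk] -> 13 lines: vav dlxa maz uoy age jai hlo qktuf opbgq zwbxl xripk grq yazmp
Hunk 4: at line 1 remove [dlxa,maz] add [pmwfq,jgmq,jjgom] -> 14 lines: vav pmwfq jgmq jjgom uoy age jai hlo qktuf opbgq zwbxl xripk grq yazmp
Hunk 5: at line 8 remove [opbgq,zwbxl,xripk] add [ybs] -> 12 lines: vav pmwfq jgmq jjgom uoy age jai hlo qktuf ybs grq yazmp
Hunk 6: at line 7 remove [hlo,qktuf,ybs] add [amyiq,buir] -> 11 lines: vav pmwfq jgmq jjgom uoy age jai amyiq buir grq yazmp
Hunk 7: at line 2 remove [jjgom,uoy,age] add [qriq] -> 9 lines: vav pmwfq jgmq qriq jai amyiq buir grq yazmp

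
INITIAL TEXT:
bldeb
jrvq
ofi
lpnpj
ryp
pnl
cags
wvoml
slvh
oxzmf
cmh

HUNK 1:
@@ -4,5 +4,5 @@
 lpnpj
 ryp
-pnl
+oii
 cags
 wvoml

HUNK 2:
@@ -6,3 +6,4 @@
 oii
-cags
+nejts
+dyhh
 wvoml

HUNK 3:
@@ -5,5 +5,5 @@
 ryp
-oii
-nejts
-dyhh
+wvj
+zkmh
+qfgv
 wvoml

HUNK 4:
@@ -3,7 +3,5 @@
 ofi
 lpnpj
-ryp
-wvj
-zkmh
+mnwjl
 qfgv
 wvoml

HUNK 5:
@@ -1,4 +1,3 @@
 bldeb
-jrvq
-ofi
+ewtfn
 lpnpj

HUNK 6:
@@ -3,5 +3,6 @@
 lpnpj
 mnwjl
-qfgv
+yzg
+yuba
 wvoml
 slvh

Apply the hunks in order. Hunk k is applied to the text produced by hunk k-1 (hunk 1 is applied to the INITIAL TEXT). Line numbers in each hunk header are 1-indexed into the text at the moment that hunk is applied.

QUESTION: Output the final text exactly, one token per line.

Answer: bldeb
ewtfn
lpnpj
mnwjl
yzg
yuba
wvoml
slvh
oxzmf
cmh

Derivation:
Hunk 1: at line 4 remove [pnl] add [oii] -> 11 lines: bldeb jrvq ofi lpnpj ryp oii cags wvoml slvh oxzmf cmh
Hunk 2: at line 6 remove [cags] add [nejts,dyhh] -> 12 lines: bldeb jrvq ofi lpnpj ryp oii nejts dyhh wvoml slvh oxzmf cmh
Hunk 3: at line 5 remove [oii,nejts,dyhh] add [wvj,zkmh,qfgv] -> 12 lines: bldeb jrvq ofi lpnpj ryp wvj zkmh qfgv wvoml slvh oxzmf cmh
Hunk 4: at line 3 remove [ryp,wvj,zkmh] add [mnwjl] -> 10 lines: bldeb jrvq ofi lpnpj mnwjl qfgv wvoml slvh oxzmf cmh
Hunk 5: at line 1 remove [jrvq,ofi] add [ewtfn] -> 9 lines: bldeb ewtfn lpnpj mnwjl qfgv wvoml slvh oxzmf cmh
Hunk 6: at line 3 remove [qfgv] add [yzg,yuba] -> 10 lines: bldeb ewtfn lpnpj mnwjl yzg yuba wvoml slvh oxzmf cmh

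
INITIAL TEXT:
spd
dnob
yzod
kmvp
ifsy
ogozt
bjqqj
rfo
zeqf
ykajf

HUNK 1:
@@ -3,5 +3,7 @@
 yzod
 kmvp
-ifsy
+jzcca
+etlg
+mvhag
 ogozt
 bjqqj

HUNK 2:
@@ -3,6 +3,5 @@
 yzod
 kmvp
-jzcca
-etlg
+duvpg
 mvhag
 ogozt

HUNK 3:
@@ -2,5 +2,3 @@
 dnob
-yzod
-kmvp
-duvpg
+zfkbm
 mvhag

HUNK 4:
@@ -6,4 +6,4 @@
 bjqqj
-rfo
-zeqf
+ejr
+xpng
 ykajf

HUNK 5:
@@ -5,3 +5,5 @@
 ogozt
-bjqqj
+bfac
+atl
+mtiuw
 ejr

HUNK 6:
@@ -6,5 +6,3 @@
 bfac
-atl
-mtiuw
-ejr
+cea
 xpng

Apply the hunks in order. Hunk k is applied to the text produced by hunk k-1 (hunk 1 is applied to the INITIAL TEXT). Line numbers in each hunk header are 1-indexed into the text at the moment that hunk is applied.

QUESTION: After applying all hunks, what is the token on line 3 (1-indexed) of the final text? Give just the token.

Hunk 1: at line 3 remove [ifsy] add [jzcca,etlg,mvhag] -> 12 lines: spd dnob yzod kmvp jzcca etlg mvhag ogozt bjqqj rfo zeqf ykajf
Hunk 2: at line 3 remove [jzcca,etlg] add [duvpg] -> 11 lines: spd dnob yzod kmvp duvpg mvhag ogozt bjqqj rfo zeqf ykajf
Hunk 3: at line 2 remove [yzod,kmvp,duvpg] add [zfkbm] -> 9 lines: spd dnob zfkbm mvhag ogozt bjqqj rfo zeqf ykajf
Hunk 4: at line 6 remove [rfo,zeqf] add [ejr,xpng] -> 9 lines: spd dnob zfkbm mvhag ogozt bjqqj ejr xpng ykajf
Hunk 5: at line 5 remove [bjqqj] add [bfac,atl,mtiuw] -> 11 lines: spd dnob zfkbm mvhag ogozt bfac atl mtiuw ejr xpng ykajf
Hunk 6: at line 6 remove [atl,mtiuw,ejr] add [cea] -> 9 lines: spd dnob zfkbm mvhag ogozt bfac cea xpng ykajf
Final line 3: zfkbm

Answer: zfkbm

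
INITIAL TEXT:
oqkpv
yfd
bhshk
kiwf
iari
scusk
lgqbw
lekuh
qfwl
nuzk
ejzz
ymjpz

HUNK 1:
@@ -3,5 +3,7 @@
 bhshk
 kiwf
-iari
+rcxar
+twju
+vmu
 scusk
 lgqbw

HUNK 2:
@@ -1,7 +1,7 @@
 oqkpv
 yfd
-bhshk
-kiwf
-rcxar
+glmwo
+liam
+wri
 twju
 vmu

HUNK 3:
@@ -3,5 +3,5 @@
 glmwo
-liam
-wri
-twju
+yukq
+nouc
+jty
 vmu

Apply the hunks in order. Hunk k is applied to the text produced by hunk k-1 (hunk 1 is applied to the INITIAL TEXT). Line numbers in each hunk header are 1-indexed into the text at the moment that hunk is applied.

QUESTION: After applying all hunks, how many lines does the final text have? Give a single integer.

Hunk 1: at line 3 remove [iari] add [rcxar,twju,vmu] -> 14 lines: oqkpv yfd bhshk kiwf rcxar twju vmu scusk lgqbw lekuh qfwl nuzk ejzz ymjpz
Hunk 2: at line 1 remove [bhshk,kiwf,rcxar] add [glmwo,liam,wri] -> 14 lines: oqkpv yfd glmwo liam wri twju vmu scusk lgqbw lekuh qfwl nuzk ejzz ymjpz
Hunk 3: at line 3 remove [liam,wri,twju] add [yukq,nouc,jty] -> 14 lines: oqkpv yfd glmwo yukq nouc jty vmu scusk lgqbw lekuh qfwl nuzk ejzz ymjpz
Final line count: 14

Answer: 14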